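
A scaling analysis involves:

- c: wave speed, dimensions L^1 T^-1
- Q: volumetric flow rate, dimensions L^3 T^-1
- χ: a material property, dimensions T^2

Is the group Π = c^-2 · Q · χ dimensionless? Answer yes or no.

no

Sum the exponent of each base dimension across the product:
  L: −2·[c]_L + [Q]_L + [χ]_L = −2·(1) + (3) + (0) = 1
  T: −2·[c]_T + [Q]_T + [χ]_T = −2·(-1) + (-1) + (2) = 3
Net dimensions [L T³] ≠ [1] — not dimensionless.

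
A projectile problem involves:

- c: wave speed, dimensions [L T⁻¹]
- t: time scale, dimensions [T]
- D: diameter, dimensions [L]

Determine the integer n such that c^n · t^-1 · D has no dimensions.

Balance the L exponent: (1)·n from c, plus −(0) + (1) = 1 from the rest, must sum to zero.
n + 1 = 0, so n = -1.

-1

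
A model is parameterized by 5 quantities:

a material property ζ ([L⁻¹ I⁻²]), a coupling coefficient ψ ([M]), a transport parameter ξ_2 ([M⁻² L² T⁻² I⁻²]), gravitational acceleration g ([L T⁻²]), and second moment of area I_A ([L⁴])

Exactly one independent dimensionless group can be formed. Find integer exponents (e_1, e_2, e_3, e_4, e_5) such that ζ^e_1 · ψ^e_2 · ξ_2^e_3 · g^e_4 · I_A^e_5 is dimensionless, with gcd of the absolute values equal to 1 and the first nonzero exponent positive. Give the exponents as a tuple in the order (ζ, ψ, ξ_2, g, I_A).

(2, -4, -2, 2, 1)

M: e_1·(0) + e_2·(1) + e_3·(-2) + e_4·(0) + e_5·(0) = 0
L: e_1·(-1) + e_2·(0) + e_3·(2) + e_4·(1) + e_5·(4) = 0
T: e_1·(0) + e_2·(0) + e_3·(-2) + e_4·(-2) + e_5·(0) = 0
I: e_1·(-2) + e_2·(0) + e_3·(-2) + e_4·(0) + e_5·(0) = 0
Solving this homogeneous linear system for the smallest-integer solution (first nonzero entry positive) gives (2, -4, -2, 2, 1).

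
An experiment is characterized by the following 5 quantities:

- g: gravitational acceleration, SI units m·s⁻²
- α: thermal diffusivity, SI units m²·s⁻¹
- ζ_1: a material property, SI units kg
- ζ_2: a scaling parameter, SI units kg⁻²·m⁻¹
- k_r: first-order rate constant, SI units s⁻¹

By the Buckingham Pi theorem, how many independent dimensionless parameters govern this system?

2

There are 5 variables and 3 base dimensions (M, L, T).
The dimension matrix has rank 3.
Independent dimensionless groups: 5 − 3 = 2.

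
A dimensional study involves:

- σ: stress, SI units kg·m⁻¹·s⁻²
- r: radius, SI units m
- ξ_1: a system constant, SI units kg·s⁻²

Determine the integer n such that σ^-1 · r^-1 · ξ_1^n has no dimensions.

1

Balance the M exponent: (1)·n from ξ_1, plus −(1) − (0) = -1 from the rest, must sum to zero.
n − 1 = 0, so n = 1.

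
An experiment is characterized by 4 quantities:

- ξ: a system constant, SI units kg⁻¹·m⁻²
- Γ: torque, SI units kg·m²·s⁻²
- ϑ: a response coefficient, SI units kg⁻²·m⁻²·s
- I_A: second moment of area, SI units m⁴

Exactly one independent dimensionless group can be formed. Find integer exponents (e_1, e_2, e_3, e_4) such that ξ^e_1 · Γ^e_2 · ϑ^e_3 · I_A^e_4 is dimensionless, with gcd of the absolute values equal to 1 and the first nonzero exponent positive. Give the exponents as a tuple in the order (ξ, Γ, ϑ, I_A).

(3, -1, -2, 1)

M: e_1·(-1) + e_2·(1) + e_3·(-2) + e_4·(0) = 0
L: e_1·(-2) + e_2·(2) + e_3·(-2) + e_4·(4) = 0
T: e_1·(0) + e_2·(-2) + e_3·(1) + e_4·(0) = 0
Solving this homogeneous linear system for the smallest-integer solution (first nonzero entry positive) gives (3, -1, -2, 1).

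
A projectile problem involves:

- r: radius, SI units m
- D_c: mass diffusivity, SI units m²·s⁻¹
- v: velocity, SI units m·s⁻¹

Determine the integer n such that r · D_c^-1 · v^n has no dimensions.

1

Balance the L exponent: (1)·n from v, plus (1) − (2) = -1 from the rest, must sum to zero.
n − 1 = 0, so n = 1.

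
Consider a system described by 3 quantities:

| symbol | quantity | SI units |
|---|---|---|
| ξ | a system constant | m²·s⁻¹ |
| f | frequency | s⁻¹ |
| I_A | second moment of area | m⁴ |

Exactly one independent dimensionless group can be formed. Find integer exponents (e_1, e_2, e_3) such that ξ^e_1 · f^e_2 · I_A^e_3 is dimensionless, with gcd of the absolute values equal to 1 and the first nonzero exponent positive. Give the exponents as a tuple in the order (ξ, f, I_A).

L: e_1·(2) + e_2·(0) + e_3·(4) = 0
T: e_1·(-1) + e_2·(-1) + e_3·(0) = 0
Solving this homogeneous linear system for the smallest-integer solution (first nonzero entry positive) gives (2, -2, -1).

(2, -2, -1)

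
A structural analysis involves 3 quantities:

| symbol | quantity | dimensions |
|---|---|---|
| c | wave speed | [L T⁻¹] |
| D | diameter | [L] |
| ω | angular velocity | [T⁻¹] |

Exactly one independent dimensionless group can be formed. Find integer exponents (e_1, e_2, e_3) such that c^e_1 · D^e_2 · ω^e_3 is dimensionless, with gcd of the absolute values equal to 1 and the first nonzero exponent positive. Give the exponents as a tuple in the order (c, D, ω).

(1, -1, -1)

L: e_1·(1) + e_2·(1) + e_3·(0) = 0
T: e_1·(-1) + e_2·(0) + e_3·(-1) = 0
Solving this homogeneous linear system for the smallest-integer solution (first nonzero entry positive) gives (1, -1, -1).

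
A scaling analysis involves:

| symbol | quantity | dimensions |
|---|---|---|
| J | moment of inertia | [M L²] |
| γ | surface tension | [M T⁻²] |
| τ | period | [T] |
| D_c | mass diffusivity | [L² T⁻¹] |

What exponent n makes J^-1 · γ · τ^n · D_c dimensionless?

3

Balance the T exponent: (1)·n from τ, plus −(0) + (-2) + (-1) = -3 from the rest, must sum to zero.
n − 3 = 0, so n = 3.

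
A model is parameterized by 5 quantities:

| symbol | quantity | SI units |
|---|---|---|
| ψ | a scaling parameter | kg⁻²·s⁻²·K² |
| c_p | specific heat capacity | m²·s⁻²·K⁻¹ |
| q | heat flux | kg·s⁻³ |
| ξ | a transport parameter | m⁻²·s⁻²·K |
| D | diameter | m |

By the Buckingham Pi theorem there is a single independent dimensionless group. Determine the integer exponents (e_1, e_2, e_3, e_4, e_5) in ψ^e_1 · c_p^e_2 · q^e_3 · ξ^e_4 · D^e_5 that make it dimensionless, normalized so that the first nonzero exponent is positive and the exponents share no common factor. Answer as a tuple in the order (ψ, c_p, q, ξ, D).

M: e_1·(-2) + e_2·(0) + e_3·(1) + e_4·(0) + e_5·(0) = 0
L: e_1·(0) + e_2·(2) + e_3·(0) + e_4·(-2) + e_5·(1) = 0
T: e_1·(-2) + e_2·(-2) + e_3·(-3) + e_4·(-2) + e_5·(0) = 0
Θ: e_1·(2) + e_2·(-1) + e_3·(0) + e_4·(1) + e_5·(0) = 0
Solving this homogeneous linear system for the smallest-integer solution (first nonzero entry positive) gives (1, -1, 2, -3, -4).

(1, -1, 2, -3, -4)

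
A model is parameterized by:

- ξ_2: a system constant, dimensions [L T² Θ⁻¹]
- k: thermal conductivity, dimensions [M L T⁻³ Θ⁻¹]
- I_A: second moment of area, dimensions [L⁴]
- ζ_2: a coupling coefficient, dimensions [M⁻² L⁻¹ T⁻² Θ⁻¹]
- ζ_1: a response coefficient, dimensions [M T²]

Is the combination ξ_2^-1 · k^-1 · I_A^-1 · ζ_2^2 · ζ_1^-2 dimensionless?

Sum the exponent of each base dimension across the product:
  M: −[ξ_2]_M − [k]_M − [I_A]_M + 2·[ζ_2]_M − 2·[ζ_1]_M = −(0) − (1) − (0) + 2·(-2) − 2·(1) = -7
  L: −[ξ_2]_L − [k]_L − [I_A]_L + 2·[ζ_2]_L − 2·[ζ_1]_L = −(1) − (1) − (4) + 2·(-1) − 2·(0) = -8
  T: −[ξ_2]_T − [k]_T − [I_A]_T + 2·[ζ_2]_T − 2·[ζ_1]_T = −(2) − (-3) − (0) + 2·(-2) − 2·(2) = -7
  Θ: −[ξ_2]_Θ − [k]_Θ − [I_A]_Θ + 2·[ζ_2]_Θ − 2·[ζ_1]_Θ = −(-1) − (-1) − (0) + 2·(-1) − 2·(0) = 0
Net dimensions [M⁻⁷ L⁻⁸ T⁻⁷] ≠ [1] — not dimensionless.

no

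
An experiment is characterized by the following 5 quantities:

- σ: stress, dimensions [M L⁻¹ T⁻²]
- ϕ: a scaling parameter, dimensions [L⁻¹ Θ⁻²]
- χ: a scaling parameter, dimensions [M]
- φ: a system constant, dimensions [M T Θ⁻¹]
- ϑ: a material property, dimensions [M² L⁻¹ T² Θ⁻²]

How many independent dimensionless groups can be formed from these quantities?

There are 5 variables and 4 base dimensions (M, L, T, Θ).
The dimension matrix has rank 4.
Independent dimensionless groups: 5 − 4 = 1.

1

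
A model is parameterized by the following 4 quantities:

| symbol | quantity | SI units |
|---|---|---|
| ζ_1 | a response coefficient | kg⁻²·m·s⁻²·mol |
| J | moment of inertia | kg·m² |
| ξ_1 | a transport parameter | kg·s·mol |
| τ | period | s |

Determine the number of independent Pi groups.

0

There are 4 variables and 4 base dimensions (M, L, T, N).
The dimension matrix has rank 4.
Independent dimensionless groups: 4 − 4 = 0.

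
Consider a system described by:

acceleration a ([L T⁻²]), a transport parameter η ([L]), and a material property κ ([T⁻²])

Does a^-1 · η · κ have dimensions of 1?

Sum the exponent of each base dimension across the product:
  L: −[a]_L + [η]_L + [κ]_L = −(1) + (1) + (0) = 0
  T: −[a]_T + [η]_T + [κ]_T = −(-2) + (0) + (-2) = 0
All base exponents vanish — dimensionless.

yes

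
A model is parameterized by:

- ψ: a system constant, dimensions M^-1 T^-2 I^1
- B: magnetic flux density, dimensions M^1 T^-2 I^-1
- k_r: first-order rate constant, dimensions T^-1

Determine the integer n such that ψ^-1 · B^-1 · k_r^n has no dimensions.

Balance the T exponent: (-1)·n from k_r, plus −(-2) − (-2) = 4 from the rest, must sum to zero.
−n + 4 = 0, so n = 4.

4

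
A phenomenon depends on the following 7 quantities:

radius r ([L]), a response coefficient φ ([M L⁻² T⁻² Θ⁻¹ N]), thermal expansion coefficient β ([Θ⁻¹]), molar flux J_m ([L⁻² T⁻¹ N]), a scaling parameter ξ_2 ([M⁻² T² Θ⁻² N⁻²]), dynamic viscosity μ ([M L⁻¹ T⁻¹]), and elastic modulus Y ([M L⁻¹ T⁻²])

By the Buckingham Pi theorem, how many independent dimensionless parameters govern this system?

2

There are 7 variables and 5 base dimensions (M, L, T, Θ, N).
The dimension matrix has rank 5.
Independent dimensionless groups: 7 − 5 = 2.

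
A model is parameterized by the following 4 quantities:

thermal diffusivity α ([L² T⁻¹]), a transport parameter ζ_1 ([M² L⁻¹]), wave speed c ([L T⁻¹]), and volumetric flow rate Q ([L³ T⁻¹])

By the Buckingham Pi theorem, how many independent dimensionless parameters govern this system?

There are 4 variables and 3 base dimensions (M, L, T).
The dimension matrix has rank 3.
Independent dimensionless groups: 4 − 3 = 1.

1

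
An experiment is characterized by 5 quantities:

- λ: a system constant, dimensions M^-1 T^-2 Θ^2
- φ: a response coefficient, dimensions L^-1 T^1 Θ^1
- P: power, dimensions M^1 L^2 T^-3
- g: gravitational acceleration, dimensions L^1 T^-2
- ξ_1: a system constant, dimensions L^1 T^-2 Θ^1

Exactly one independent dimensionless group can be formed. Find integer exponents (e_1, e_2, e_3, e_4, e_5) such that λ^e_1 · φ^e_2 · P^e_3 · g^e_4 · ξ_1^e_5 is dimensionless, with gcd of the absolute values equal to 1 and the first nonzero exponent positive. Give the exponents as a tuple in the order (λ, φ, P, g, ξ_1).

(1, -1, 1, -2, -1)

M: e_1·(-1) + e_2·(0) + e_3·(1) + e_4·(0) + e_5·(0) = 0
L: e_1·(0) + e_2·(-1) + e_3·(2) + e_4·(1) + e_5·(1) = 0
T: e_1·(-2) + e_2·(1) + e_3·(-3) + e_4·(-2) + e_5·(-2) = 0
Θ: e_1·(2) + e_2·(1) + e_3·(0) + e_4·(0) + e_5·(1) = 0
Solving this homogeneous linear system for the smallest-integer solution (first nonzero entry positive) gives (1, -1, 1, -2, -1).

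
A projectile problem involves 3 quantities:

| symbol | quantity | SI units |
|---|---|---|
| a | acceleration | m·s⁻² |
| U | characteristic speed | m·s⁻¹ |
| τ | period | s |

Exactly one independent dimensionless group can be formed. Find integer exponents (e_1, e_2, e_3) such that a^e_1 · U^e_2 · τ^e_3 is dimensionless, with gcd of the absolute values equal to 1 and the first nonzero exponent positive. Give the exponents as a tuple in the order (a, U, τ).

L: e_1·(1) + e_2·(1) + e_3·(0) = 0
T: e_1·(-2) + e_2·(-1) + e_3·(1) = 0
Solving this homogeneous linear system for the smallest-integer solution (first nonzero entry positive) gives (1, -1, 1).

(1, -1, 1)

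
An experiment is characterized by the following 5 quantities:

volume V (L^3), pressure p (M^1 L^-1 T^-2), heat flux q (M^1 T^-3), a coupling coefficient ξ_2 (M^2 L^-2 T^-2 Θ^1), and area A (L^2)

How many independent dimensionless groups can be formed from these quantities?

1

There are 5 variables and 4 base dimensions (M, L, T, Θ).
The dimension matrix has rank 4.
Independent dimensionless groups: 5 − 4 = 1.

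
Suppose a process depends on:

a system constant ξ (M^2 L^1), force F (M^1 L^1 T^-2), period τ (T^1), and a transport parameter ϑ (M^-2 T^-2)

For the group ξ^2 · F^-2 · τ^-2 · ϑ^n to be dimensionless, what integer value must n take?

1

Balance the M exponent: (-2)·n from ϑ, plus 2·(2) − 2·(1) − 2·(0) = 2 from the rest, must sum to zero.
-2n + 2 = 0, so n = 1.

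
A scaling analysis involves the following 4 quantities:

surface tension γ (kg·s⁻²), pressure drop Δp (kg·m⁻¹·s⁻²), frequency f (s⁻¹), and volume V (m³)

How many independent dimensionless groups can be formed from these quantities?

There are 4 variables and 3 base dimensions (M, L, T).
The dimension matrix has rank 3.
Independent dimensionless groups: 4 − 3 = 1.

1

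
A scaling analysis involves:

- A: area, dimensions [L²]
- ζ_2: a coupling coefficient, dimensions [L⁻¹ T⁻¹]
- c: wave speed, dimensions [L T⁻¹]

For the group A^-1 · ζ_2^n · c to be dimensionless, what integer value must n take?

Balance the L exponent: (-1)·n from ζ_2, plus −(2) + (1) = -1 from the rest, must sum to zero.
−n − 1 = 0, so n = -1.

-1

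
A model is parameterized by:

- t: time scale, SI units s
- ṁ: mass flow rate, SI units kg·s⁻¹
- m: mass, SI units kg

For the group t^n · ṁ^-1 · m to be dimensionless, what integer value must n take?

-1

Balance the T exponent: (1)·n from t, plus −(-1) + (0) = 1 from the rest, must sum to zero.
n + 1 = 0, so n = -1.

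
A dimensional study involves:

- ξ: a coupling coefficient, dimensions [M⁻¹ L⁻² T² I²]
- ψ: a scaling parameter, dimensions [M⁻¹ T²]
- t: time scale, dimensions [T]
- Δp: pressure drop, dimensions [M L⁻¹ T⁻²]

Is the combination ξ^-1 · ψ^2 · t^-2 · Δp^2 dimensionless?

Sum the exponent of each base dimension across the product:
  M: −[ξ]_M + 2·[ψ]_M − 2·[t]_M + 2·[Δp]_M = −(-1) + 2·(-1) − 2·(0) + 2·(1) = 1
  L: −[ξ]_L + 2·[ψ]_L − 2·[t]_L + 2·[Δp]_L = −(-2) + 2·(0) − 2·(0) + 2·(-1) = 0
  T: −[ξ]_T + 2·[ψ]_T − 2·[t]_T + 2·[Δp]_T = −(2) + 2·(2) − 2·(1) + 2·(-2) = -4
  I: −[ξ]_I + 2·[ψ]_I − 2·[t]_I + 2·[Δp]_I = −(2) + 2·(0) − 2·(0) + 2·(0) = -2
Net dimensions [M T⁻⁴ I⁻²] ≠ [1] — not dimensionless.

no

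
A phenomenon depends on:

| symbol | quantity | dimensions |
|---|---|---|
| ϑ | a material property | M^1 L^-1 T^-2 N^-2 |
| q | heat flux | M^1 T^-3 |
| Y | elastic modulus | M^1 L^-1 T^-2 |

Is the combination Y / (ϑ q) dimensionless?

no

Sum the exponent of each base dimension across the product:
  M: −[ϑ]_M − [q]_M + [Y]_M = −(1) − (1) + (1) = -1
  L: −[ϑ]_L − [q]_L + [Y]_L = −(-1) − (0) + (-1) = 0
  T: −[ϑ]_T − [q]_T + [Y]_T = −(-2) − (-3) + (-2) = 3
  N: −[ϑ]_N − [q]_N + [Y]_N = −(-2) − (0) + (0) = 2
Net dimensions [M⁻¹ T³ N²] ≠ [1] — not dimensionless.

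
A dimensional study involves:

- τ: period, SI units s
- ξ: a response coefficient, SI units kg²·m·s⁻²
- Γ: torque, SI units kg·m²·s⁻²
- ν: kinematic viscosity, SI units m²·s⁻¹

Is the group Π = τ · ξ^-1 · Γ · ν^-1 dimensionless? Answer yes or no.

Sum the exponent of each base dimension across the product:
  M: [τ]_M − [ξ]_M + [Γ]_M − [ν]_M = (0) − (2) + (1) − (0) = -1
  L: [τ]_L − [ξ]_L + [Γ]_L − [ν]_L = (0) − (1) + (2) − (2) = -1
  T: [τ]_T − [ξ]_T + [Γ]_T − [ν]_T = (1) − (-2) + (-2) − (-1) = 2
Net dimensions [M⁻¹ L⁻¹ T²] ≠ [1] — not dimensionless.

no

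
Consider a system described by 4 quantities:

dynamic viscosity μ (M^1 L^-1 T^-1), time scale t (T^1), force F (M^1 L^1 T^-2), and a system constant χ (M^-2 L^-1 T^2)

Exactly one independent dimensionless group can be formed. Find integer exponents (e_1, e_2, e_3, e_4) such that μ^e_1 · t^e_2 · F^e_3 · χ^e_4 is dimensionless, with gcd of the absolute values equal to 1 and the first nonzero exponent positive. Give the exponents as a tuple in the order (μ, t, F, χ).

(1, 3, 3, 2)

M: e_1·(1) + e_2·(0) + e_3·(1) + e_4·(-2) = 0
L: e_1·(-1) + e_2·(0) + e_3·(1) + e_4·(-1) = 0
T: e_1·(-1) + e_2·(1) + e_3·(-2) + e_4·(2) = 0
Solving this homogeneous linear system for the smallest-integer solution (first nonzero entry positive) gives (1, 3, 3, 2).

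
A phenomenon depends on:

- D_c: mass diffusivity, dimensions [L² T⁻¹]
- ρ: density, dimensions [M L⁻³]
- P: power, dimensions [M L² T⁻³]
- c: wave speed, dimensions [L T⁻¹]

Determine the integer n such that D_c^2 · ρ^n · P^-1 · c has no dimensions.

Balance the M exponent: (1)·n from ρ, plus 2·(0) − (1) + (0) = -1 from the rest, must sum to zero.
n − 1 = 0, so n = 1.

1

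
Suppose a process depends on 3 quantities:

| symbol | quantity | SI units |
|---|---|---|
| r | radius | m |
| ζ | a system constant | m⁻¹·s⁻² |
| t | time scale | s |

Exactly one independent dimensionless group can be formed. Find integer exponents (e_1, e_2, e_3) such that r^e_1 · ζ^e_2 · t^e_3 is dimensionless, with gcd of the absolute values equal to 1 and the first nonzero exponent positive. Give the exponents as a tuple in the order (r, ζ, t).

L: e_1·(1) + e_2·(-1) + e_3·(0) = 0
T: e_1·(0) + e_2·(-2) + e_3·(1) = 0
Solving this homogeneous linear system for the smallest-integer solution (first nonzero entry positive) gives (1, 1, 2).

(1, 1, 2)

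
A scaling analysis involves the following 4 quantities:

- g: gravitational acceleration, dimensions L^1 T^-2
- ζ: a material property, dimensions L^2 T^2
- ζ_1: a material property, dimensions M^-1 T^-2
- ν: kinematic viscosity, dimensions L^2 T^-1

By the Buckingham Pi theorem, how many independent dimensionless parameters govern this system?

1

There are 4 variables and 3 base dimensions (M, L, T).
The dimension matrix has rank 3.
Independent dimensionless groups: 4 − 3 = 1.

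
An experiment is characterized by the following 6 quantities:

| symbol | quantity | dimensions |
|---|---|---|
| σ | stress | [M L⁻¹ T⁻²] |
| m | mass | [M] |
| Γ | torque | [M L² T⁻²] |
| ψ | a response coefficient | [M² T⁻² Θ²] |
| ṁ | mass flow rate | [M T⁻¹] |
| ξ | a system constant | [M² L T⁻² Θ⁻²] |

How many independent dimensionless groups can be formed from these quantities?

2

There are 6 variables and 4 base dimensions (M, L, T, Θ).
The dimension matrix has rank 4.
Independent dimensionless groups: 6 − 4 = 2.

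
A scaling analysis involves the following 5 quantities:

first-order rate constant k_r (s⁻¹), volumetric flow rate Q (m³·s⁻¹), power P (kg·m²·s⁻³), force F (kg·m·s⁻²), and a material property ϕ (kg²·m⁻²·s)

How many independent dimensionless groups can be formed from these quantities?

There are 5 variables and 3 base dimensions (M, L, T).
The dimension matrix has rank 3.
Independent dimensionless groups: 5 − 3 = 2.

2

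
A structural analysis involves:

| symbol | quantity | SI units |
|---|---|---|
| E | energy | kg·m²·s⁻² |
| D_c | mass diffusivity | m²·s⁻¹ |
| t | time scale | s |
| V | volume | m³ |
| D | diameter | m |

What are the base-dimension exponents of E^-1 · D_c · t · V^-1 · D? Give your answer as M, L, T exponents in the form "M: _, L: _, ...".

M: -1, L: -2, T: 2

Collect each base-dimension exponent across the product:
  M: −(1) + (0) + (0) − (0) + (0) = -1
  L: −(2) + (2) + (0) − (3) + (1) = -2
  T: −(-2) + (-1) + (1) − (0) + (0) = 2
So the dimensions are [M⁻¹ L⁻² T²].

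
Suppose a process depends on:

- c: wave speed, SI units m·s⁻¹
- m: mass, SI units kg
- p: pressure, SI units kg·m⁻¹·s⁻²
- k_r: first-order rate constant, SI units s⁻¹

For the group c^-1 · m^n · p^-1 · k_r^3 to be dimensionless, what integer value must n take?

1

Balance the M exponent: (1)·n from m, plus −(0) − (1) + 3·(0) = -1 from the rest, must sum to zero.
n − 1 = 0, so n = 1.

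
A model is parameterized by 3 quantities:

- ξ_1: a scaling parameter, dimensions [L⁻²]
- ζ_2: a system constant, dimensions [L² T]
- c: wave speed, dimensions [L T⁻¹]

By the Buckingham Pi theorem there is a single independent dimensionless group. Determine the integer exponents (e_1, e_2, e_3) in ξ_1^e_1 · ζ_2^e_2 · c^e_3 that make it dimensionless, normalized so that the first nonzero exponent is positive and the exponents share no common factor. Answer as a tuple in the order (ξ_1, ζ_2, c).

L: e_1·(-2) + e_2·(2) + e_3·(1) = 0
T: e_1·(0) + e_2·(1) + e_3·(-1) = 0
Solving this homogeneous linear system for the smallest-integer solution (first nonzero entry positive) gives (3, 2, 2).

(3, 2, 2)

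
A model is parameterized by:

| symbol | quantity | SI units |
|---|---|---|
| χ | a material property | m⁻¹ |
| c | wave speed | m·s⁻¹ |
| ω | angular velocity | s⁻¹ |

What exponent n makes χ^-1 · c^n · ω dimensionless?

-1

Balance the L exponent: (1)·n from c, plus −(-1) + (0) = 1 from the rest, must sum to zero.
n + 1 = 0, so n = -1.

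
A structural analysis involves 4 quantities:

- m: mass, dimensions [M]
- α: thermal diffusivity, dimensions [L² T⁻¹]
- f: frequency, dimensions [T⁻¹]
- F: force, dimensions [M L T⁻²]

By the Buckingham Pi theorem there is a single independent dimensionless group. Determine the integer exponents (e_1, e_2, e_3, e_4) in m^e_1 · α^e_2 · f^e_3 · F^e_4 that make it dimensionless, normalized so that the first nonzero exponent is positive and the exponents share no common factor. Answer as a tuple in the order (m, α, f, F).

M: e_1·(1) + e_2·(0) + e_3·(0) + e_4·(1) = 0
L: e_1·(0) + e_2·(2) + e_3·(0) + e_4·(1) = 0
T: e_1·(0) + e_2·(-1) + e_3·(-1) + e_4·(-2) = 0
Solving this homogeneous linear system for the smallest-integer solution (first nonzero entry positive) gives (2, 1, 3, -2).

(2, 1, 3, -2)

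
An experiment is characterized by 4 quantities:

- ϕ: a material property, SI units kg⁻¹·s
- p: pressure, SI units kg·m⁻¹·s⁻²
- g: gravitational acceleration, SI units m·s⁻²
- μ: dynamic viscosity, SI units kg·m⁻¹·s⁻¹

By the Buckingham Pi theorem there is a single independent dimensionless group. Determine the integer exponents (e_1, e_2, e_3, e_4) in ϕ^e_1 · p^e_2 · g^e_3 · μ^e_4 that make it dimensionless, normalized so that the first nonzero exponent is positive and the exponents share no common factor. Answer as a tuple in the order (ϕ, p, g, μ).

(1, -2, 1, 3)

M: e_1·(-1) + e_2·(1) + e_3·(0) + e_4·(1) = 0
L: e_1·(0) + e_2·(-1) + e_3·(1) + e_4·(-1) = 0
T: e_1·(1) + e_2·(-2) + e_3·(-2) + e_4·(-1) = 0
Solving this homogeneous linear system for the smallest-integer solution (first nonzero entry positive) gives (1, -2, 1, 3).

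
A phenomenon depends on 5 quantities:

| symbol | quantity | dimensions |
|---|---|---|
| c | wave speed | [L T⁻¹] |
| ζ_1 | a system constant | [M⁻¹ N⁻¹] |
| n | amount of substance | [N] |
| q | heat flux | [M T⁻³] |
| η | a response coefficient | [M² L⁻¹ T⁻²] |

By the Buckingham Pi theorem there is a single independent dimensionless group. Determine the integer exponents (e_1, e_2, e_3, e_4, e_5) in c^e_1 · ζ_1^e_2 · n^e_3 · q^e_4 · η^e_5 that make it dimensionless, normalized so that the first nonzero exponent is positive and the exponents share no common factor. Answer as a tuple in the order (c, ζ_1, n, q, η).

M: e_1·(0) + e_2·(-1) + e_3·(0) + e_4·(1) + e_5·(2) = 0
L: e_1·(1) + e_2·(0) + e_3·(0) + e_4·(0) + e_5·(-1) = 0
T: e_1·(-1) + e_2·(0) + e_3·(0) + e_4·(-3) + e_5·(-2) = 0
N: e_1·(0) + e_2·(-1) + e_3·(1) + e_4·(0) + e_5·(0) = 0
Solving this homogeneous linear system for the smallest-integer solution (first nonzero entry positive) gives (1, 1, 1, -1, 1).

(1, 1, 1, -1, 1)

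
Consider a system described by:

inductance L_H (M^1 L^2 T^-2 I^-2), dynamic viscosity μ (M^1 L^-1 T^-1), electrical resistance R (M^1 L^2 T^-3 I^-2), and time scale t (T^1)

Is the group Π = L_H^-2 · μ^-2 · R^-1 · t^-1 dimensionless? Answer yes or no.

Sum the exponent of each base dimension across the product:
  M: −2·[L_H]_M − 2·[μ]_M − [R]_M − [t]_M = −2·(1) − 2·(1) − (1) − (0) = -5
  L: −2·[L_H]_L − 2·[μ]_L − [R]_L − [t]_L = −2·(2) − 2·(-1) − (2) − (0) = -4
  T: −2·[L_H]_T − 2·[μ]_T − [R]_T − [t]_T = −2·(-2) − 2·(-1) − (-3) − (1) = 8
  I: −2·[L_H]_I − 2·[μ]_I − [R]_I − [t]_I = −2·(-2) − 2·(0) − (-2) − (0) = 6
Net dimensions [M⁻⁵ L⁻⁴ T⁸ I⁶] ≠ [1] — not dimensionless.

no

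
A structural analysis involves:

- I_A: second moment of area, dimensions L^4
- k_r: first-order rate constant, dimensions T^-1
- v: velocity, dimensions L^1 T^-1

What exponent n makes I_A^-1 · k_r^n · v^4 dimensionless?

Balance the T exponent: (-1)·n from k_r, plus −(0) + 4·(-1) = -4 from the rest, must sum to zero.
−n − 4 = 0, so n = -4.

-4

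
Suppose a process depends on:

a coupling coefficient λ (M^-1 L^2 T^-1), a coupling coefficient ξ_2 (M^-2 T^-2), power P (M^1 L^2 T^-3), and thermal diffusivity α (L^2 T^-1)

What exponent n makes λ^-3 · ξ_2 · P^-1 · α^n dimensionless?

4

Balance the L exponent: (2)·n from α, plus −3·(2) + (0) − (2) = -8 from the rest, must sum to zero.
2n − 8 = 0, so n = 4.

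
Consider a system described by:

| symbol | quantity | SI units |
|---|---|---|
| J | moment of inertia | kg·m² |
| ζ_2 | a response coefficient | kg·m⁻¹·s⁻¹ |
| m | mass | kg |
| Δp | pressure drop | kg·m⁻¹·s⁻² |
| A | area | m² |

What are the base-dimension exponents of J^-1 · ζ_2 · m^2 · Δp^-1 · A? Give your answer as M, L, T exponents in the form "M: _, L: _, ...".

M: 1, L: 0, T: 1

Collect each base-dimension exponent across the product:
  M: −(1) + (1) + 2·(1) − (1) + (0) = 1
  L: −(2) + (-1) + 2·(0) − (-1) + (2) = 0
  T: −(0) + (-1) + 2·(0) − (-2) + (0) = 1
So the dimensions are [M T].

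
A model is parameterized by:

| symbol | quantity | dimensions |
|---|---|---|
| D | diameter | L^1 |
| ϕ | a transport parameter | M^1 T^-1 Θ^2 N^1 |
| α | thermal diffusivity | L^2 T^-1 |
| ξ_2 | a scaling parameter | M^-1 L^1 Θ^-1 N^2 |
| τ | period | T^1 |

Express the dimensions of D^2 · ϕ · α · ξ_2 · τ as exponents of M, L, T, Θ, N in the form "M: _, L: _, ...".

Collect each base-dimension exponent across the product:
  M: 2·(0) + (1) + (0) + (-1) + (0) = 0
  L: 2·(1) + (0) + (2) + (1) + (0) = 5
  T: 2·(0) + (-1) + (-1) + (0) + (1) = -1
  Θ: 2·(0) + (2) + (0) + (-1) + (0) = 1
  N: 2·(0) + (1) + (0) + (2) + (0) = 3
So the dimensions are [L⁵ T⁻¹ Θ N³].

M: 0, L: 5, T: -1, Θ: 1, N: 3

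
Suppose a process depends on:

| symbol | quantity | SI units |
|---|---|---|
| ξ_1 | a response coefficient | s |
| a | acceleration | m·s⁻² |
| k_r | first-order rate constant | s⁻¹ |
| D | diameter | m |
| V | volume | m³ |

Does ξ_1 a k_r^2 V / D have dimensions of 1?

Sum the exponent of each base dimension across the product:
  L: [ξ_1]_L + [a]_L + 2·[k_r]_L − [D]_L + [V]_L = (0) + (1) + 2·(0) − (1) + (3) = 3
  T: [ξ_1]_T + [a]_T + 2·[k_r]_T − [D]_T + [V]_T = (1) + (-2) + 2·(-1) − (0) + (0) = -3
Net dimensions [L³ T⁻³] ≠ [1] — not dimensionless.

no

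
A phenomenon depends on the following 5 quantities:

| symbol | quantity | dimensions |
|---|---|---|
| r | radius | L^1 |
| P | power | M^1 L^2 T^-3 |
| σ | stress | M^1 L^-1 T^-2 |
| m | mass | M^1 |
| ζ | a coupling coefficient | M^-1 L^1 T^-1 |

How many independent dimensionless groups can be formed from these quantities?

There are 5 variables and 3 base dimensions (M, L, T).
The dimension matrix has rank 3.
Independent dimensionless groups: 5 − 3 = 2.

2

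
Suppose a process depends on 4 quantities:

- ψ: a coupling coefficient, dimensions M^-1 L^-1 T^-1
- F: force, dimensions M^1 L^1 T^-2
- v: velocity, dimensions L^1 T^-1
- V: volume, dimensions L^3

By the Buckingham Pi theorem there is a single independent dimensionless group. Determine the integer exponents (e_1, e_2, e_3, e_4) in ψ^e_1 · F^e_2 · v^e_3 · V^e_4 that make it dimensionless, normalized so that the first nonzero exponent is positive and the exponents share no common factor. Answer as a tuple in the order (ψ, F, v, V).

M: e_1·(-1) + e_2·(1) + e_3·(0) + e_4·(0) = 0
L: e_1·(-1) + e_2·(1) + e_3·(1) + e_4·(3) = 0
T: e_1·(-1) + e_2·(-2) + e_3·(-1) + e_4·(0) = 0
Solving this homogeneous linear system for the smallest-integer solution (first nonzero entry positive) gives (1, 1, -3, 1).

(1, 1, -3, 1)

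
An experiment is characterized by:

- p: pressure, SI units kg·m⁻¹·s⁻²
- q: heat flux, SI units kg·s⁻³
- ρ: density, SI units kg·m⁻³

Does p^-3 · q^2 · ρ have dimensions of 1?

yes

Sum the exponent of each base dimension across the product:
  M: −3·[p]_M + 2·[q]_M + [ρ]_M = −3·(1) + 2·(1) + (1) = 0
  L: −3·[p]_L + 2·[q]_L + [ρ]_L = −3·(-1) + 2·(0) + (-3) = 0
  T: −3·[p]_T + 2·[q]_T + [ρ]_T = −3·(-2) + 2·(-3) + (0) = 0
All base exponents vanish — dimensionless.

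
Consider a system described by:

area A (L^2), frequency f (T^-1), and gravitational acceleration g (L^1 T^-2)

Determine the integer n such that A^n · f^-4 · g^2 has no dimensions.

Balance the L exponent: (2)·n from A, plus −4·(0) + 2·(1) = 2 from the rest, must sum to zero.
2n + 2 = 0, so n = -1.

-1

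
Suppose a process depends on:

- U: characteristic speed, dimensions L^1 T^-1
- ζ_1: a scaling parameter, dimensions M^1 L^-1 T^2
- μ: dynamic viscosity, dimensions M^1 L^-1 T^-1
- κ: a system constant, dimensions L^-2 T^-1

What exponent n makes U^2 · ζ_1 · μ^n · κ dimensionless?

-1

Balance the M exponent: (1)·n from μ, plus 2·(0) + (1) + (0) = 1 from the rest, must sum to zero.
n + 1 = 0, so n = -1.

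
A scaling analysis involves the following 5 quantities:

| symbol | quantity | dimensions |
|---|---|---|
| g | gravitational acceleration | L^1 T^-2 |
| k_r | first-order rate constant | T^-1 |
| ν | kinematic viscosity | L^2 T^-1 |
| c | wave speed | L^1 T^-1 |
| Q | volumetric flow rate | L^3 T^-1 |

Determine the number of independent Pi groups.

There are 5 variables and 2 base dimensions (L, T).
The dimension matrix has rank 2.
Independent dimensionless groups: 5 − 2 = 3.

3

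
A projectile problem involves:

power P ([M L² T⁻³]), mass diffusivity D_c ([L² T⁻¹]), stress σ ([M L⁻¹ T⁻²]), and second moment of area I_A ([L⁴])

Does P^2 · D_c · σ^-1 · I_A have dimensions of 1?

Sum the exponent of each base dimension across the product:
  M: 2·[P]_M + [D_c]_M − [σ]_M + [I_A]_M = 2·(1) + (0) − (1) + (0) = 1
  L: 2·[P]_L + [D_c]_L − [σ]_L + [I_A]_L = 2·(2) + (2) − (-1) + (4) = 11
  T: 2·[P]_T + [D_c]_T − [σ]_T + [I_A]_T = 2·(-3) + (-1) − (-2) + (0) = -5
Net dimensions [M L¹¹ T⁻⁵] ≠ [1] — not dimensionless.

no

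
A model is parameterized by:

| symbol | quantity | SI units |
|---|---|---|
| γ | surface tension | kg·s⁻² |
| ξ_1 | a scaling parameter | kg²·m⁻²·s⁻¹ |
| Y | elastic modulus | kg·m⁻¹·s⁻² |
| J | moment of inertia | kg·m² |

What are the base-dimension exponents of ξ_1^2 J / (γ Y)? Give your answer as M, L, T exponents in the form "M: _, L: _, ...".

Collect each base-dimension exponent across the product:
  M: −(1) + 2·(2) − (1) + (1) = 3
  L: −(0) + 2·(-2) − (-1) + (2) = -1
  T: −(-2) + 2·(-1) − (-2) + (0) = 2
So the dimensions are [M³ L⁻¹ T²].

M: 3, L: -1, T: 2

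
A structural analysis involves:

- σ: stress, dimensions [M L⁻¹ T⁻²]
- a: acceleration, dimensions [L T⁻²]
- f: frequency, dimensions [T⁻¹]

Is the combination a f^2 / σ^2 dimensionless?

no

Sum the exponent of each base dimension across the product:
  M: −2·[σ]_M + [a]_M + 2·[f]_M = −2·(1) + (0) + 2·(0) = -2
  L: −2·[σ]_L + [a]_L + 2·[f]_L = −2·(-1) + (1) + 2·(0) = 3
  T: −2·[σ]_T + [a]_T + 2·[f]_T = −2·(-2) + (-2) + 2·(-1) = 0
Net dimensions [M⁻² L³] ≠ [1] — not dimensionless.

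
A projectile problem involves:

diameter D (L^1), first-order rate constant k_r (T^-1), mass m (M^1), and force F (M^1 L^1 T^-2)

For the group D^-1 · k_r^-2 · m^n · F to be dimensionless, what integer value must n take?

-1

Balance the M exponent: (1)·n from m, plus −(0) − 2·(0) + (1) = 1 from the rest, must sum to zero.
n + 1 = 0, so n = -1.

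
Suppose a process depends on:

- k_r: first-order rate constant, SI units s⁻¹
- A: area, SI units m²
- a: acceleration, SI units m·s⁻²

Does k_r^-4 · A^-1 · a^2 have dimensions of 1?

yes

Sum the exponent of each base dimension across the product:
  M: −4·[k_r]_M − [A]_M + 2·[a]_M = −4·(0) − (0) + 2·(0) = 0
  L: −4·[k_r]_L − [A]_L + 2·[a]_L = −4·(0) − (2) + 2·(1) = 0
  T: −4·[k_r]_T − [A]_T + 2·[a]_T = −4·(-1) − (0) + 2·(-2) = 0
All base exponents vanish — dimensionless.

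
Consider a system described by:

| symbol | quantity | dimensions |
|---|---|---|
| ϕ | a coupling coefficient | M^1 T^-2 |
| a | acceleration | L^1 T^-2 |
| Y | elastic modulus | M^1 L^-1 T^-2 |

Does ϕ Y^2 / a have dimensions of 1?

Sum the exponent of each base dimension across the product:
  M: [ϕ]_M − [a]_M + 2·[Y]_M = (1) − (0) + 2·(1) = 3
  L: [ϕ]_L − [a]_L + 2·[Y]_L = (0) − (1) + 2·(-1) = -3
  T: [ϕ]_T − [a]_T + 2·[Y]_T = (-2) − (-2) + 2·(-2) = -4
Net dimensions [M³ L⁻³ T⁻⁴] ≠ [1] — not dimensionless.

no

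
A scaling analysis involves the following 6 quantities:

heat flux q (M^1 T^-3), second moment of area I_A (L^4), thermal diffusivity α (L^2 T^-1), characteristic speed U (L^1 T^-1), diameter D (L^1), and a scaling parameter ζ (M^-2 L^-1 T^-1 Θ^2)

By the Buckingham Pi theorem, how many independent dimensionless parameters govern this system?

There are 6 variables and 4 base dimensions (M, L, T, Θ).
The dimension matrix has rank 4.
Independent dimensionless groups: 6 − 4 = 2.

2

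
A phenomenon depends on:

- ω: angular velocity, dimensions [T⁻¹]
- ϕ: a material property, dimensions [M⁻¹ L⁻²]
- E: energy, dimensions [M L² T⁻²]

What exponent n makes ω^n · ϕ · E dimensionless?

Balance the T exponent: (-1)·n from ω, plus (0) + (-2) = -2 from the rest, must sum to zero.
−n − 2 = 0, so n = -2.

-2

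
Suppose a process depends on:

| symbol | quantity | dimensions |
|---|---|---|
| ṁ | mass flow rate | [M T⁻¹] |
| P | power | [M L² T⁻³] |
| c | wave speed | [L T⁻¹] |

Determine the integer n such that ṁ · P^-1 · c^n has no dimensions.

2

Balance the L exponent: (1)·n from c, plus (0) − (2) = -2 from the rest, must sum to zero.
n − 2 = 0, so n = 2.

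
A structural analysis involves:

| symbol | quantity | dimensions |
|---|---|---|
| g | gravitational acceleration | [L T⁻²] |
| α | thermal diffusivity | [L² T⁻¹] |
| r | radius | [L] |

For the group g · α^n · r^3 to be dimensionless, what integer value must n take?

Balance the L exponent: (2)·n from α, plus (1) + 3·(1) = 4 from the rest, must sum to zero.
2n + 4 = 0, so n = -2.

-2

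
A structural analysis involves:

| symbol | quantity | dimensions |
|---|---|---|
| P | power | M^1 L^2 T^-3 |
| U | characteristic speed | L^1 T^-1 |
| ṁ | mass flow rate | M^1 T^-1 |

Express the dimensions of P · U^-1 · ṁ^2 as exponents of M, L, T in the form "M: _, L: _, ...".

M: 3, L: 1, T: -4

Collect each base-dimension exponent across the product:
  M: (1) − (0) + 2·(1) = 3
  L: (2) − (1) + 2·(0) = 1
  T: (-3) − (-1) + 2·(-1) = -4
So the dimensions are [M³ L T⁻⁴].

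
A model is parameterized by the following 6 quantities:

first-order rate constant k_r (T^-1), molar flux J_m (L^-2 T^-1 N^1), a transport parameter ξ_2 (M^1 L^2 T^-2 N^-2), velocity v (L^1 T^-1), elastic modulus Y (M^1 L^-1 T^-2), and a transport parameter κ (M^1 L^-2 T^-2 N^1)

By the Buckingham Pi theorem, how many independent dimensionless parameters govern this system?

There are 6 variables and 4 base dimensions (M, L, T, N).
The dimension matrix has rank 4.
Independent dimensionless groups: 6 − 4 = 2.

2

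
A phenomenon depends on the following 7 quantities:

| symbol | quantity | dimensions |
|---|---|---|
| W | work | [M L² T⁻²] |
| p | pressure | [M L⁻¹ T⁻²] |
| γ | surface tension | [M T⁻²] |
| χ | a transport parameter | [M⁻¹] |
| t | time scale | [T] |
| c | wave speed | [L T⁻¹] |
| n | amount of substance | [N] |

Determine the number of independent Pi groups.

There are 7 variables and 4 base dimensions (M, L, T, N).
The dimension matrix has rank 4.
Independent dimensionless groups: 7 − 4 = 3.

3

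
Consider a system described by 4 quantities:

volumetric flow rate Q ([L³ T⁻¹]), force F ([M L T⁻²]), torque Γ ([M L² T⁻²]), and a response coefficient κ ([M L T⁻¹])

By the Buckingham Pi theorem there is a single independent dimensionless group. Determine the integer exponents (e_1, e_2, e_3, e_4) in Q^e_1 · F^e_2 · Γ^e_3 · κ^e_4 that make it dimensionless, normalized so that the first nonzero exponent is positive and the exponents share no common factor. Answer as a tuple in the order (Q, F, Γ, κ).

(1, 2, -3, 1)

M: e_1·(0) + e_2·(1) + e_3·(1) + e_4·(1) = 0
L: e_1·(3) + e_2·(1) + e_3·(2) + e_4·(1) = 0
T: e_1·(-1) + e_2·(-2) + e_3·(-2) + e_4·(-1) = 0
Solving this homogeneous linear system for the smallest-integer solution (first nonzero entry positive) gives (1, 2, -3, 1).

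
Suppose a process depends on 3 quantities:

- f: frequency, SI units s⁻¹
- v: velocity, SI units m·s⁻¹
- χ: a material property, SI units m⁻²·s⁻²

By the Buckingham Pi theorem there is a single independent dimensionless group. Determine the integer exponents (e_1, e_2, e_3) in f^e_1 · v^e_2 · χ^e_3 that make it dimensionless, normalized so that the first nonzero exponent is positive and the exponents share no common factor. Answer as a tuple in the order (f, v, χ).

L: e_1·(0) + e_2·(1) + e_3·(-2) = 0
T: e_1·(-1) + e_2·(-1) + e_3·(-2) = 0
Solving this homogeneous linear system for the smallest-integer solution (first nonzero entry positive) gives (4, -2, -1).

(4, -2, -1)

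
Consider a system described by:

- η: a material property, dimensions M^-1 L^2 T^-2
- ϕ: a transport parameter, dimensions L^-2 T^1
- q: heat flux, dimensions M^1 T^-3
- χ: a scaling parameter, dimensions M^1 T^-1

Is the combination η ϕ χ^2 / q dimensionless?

yes

Sum the exponent of each base dimension across the product:
  M: [η]_M + [ϕ]_M − [q]_M + 2·[χ]_M = (-1) + (0) − (1) + 2·(1) = 0
  L: [η]_L + [ϕ]_L − [q]_L + 2·[χ]_L = (2) + (-2) − (0) + 2·(0) = 0
  T: [η]_T + [ϕ]_T − [q]_T + 2·[χ]_T = (-2) + (1) − (-3) + 2·(-1) = 0
All base exponents vanish — dimensionless.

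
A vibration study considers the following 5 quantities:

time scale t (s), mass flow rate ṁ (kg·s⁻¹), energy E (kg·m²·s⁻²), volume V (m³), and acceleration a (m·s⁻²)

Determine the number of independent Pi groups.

There are 5 variables and 3 base dimensions (M, L, T).
The dimension matrix has rank 3.
Independent dimensionless groups: 5 − 3 = 2.

2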